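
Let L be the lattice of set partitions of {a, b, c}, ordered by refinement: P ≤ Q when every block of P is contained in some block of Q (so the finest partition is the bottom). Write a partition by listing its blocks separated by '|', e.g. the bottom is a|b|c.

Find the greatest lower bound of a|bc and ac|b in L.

a|b|c

Common lower bounds of {a|bc, ac|b}: a|b|c.
The greatest among these is a|b|c.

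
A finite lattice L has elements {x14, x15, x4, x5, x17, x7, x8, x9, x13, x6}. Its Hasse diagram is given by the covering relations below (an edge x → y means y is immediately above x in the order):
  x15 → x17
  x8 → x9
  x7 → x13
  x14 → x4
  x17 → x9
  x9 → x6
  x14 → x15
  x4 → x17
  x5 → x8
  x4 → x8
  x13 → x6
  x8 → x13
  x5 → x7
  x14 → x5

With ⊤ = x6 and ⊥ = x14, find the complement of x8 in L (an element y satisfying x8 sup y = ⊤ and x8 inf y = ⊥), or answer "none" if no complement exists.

For every candidate y, either x8 ∨ y ≠ x6 or x8 ∧ y ≠ x14; no complement exists.

none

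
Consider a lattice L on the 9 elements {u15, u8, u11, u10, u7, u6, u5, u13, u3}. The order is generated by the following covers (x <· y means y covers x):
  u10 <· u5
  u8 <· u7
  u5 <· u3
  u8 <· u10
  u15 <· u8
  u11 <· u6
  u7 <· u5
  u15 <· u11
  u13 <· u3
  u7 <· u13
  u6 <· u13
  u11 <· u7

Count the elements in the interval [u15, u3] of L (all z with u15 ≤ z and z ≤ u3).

9

The interval [u15, u3] = {u10, u11, u13, u15, u3, u5, u6, u7, u8}, which has 9 elements.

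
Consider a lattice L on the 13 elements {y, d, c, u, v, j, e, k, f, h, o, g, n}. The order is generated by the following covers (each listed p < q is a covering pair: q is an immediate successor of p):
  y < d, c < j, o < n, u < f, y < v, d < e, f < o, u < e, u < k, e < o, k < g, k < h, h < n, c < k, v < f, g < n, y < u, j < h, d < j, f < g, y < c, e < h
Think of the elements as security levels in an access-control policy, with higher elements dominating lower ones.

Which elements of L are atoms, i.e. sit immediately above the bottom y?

The atoms are exactly the elements that cover y: c, d, u, v.

c, d, u, v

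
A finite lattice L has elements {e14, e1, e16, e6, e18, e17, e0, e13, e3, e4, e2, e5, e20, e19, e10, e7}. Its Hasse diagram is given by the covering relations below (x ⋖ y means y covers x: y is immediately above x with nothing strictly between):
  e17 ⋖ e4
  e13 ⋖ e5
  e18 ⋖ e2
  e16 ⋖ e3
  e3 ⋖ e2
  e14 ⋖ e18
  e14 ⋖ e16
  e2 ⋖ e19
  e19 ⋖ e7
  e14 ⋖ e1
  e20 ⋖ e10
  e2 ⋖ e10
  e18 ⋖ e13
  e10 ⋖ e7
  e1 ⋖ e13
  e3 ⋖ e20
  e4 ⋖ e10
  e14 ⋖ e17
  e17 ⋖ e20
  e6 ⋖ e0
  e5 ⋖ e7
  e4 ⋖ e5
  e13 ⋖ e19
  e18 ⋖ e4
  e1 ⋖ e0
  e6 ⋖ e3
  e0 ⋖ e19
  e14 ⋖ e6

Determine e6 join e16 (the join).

Common upper bounds of {e6, e16}: e10, e19, e2, e20, e3, e7.
The least among these is e3.

e3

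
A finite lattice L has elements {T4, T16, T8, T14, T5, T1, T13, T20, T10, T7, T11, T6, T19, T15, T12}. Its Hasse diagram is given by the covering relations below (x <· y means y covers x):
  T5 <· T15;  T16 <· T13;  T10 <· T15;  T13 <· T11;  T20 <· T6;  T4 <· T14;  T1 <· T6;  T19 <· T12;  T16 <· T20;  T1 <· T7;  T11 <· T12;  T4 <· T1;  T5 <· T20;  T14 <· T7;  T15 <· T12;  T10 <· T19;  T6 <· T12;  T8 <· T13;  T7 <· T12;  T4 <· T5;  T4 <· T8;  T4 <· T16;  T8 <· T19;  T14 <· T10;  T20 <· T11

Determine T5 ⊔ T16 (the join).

Common upper bounds of {T5, T16}: T11, T12, T20, T6.
The least among these is T20.

T20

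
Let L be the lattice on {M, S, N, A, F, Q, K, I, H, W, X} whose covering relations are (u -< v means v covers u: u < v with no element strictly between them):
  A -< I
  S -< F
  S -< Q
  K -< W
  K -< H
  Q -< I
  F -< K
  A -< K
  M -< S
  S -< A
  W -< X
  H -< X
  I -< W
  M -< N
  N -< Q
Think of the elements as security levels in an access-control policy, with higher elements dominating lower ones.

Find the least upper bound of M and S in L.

S

Common upper bounds of {M, S}: A, F, H, I, K, Q, S, W, X.
The least among these is S.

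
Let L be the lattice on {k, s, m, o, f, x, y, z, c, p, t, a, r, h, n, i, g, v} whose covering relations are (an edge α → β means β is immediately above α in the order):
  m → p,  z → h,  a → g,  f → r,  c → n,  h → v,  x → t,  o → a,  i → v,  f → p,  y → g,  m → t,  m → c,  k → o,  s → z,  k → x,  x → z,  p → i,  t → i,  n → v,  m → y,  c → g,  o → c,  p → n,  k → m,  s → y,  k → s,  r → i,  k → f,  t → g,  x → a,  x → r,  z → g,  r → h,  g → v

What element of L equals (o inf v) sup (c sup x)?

o ∧ v = o
c ∨ x = g
o ∨ g = g

g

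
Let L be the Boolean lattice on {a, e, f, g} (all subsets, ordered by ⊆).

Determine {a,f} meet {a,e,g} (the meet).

{a}

Common lower bounds of {{a,f}, {a,e,g}}: {a}, {}.
The greatest among these is {a}.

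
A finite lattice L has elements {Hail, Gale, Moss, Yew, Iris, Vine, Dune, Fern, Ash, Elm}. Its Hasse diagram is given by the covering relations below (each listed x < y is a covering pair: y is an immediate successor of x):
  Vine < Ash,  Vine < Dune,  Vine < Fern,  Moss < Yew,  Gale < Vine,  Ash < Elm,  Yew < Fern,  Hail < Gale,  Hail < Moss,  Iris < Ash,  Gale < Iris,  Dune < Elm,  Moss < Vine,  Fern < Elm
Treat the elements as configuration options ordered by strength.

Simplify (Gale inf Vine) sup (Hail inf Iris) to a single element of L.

Gale ∧ Vine = Gale
Hail ∧ Iris = Hail
Gale ∨ Hail = Gale

Gale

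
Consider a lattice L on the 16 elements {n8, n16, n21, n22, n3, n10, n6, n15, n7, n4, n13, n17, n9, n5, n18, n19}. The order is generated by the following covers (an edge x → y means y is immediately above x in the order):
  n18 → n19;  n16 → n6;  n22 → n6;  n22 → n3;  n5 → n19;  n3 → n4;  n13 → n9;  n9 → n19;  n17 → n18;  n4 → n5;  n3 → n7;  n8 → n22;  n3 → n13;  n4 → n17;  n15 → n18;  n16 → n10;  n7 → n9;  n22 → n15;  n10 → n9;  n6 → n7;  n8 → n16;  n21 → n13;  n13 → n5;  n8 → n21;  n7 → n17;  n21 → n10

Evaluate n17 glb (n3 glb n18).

n3

n3 ∧ n18 = n3
n17 ∧ n3 = n3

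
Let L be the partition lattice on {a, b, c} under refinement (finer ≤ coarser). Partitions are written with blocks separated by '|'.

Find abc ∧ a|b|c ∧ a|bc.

a|b|c

The meet (common refinement) of abc, a|b|c, a|bc intersects blocks pairwise, giving a|b|c.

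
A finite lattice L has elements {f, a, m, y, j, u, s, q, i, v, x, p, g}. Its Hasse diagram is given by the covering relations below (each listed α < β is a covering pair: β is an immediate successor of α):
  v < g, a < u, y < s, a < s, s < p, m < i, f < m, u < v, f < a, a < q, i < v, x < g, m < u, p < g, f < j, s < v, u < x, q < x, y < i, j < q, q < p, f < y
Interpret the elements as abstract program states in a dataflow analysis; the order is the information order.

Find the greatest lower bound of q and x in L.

Common lower bounds of {q, x}: a, f, j, q.
The greatest among these is q.

q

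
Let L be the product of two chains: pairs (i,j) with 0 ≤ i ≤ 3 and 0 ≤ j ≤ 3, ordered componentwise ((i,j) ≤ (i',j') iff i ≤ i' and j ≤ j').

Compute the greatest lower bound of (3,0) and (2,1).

In a product of chains, the meet is componentwise min, giving (2,0).

(2,0)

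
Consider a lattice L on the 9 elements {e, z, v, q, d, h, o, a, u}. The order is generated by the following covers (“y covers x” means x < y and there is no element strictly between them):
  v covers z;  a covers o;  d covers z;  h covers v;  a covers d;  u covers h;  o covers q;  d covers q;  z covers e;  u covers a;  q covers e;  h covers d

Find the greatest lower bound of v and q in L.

e

Common lower bounds of {v, q}: e.
The greatest among these is e.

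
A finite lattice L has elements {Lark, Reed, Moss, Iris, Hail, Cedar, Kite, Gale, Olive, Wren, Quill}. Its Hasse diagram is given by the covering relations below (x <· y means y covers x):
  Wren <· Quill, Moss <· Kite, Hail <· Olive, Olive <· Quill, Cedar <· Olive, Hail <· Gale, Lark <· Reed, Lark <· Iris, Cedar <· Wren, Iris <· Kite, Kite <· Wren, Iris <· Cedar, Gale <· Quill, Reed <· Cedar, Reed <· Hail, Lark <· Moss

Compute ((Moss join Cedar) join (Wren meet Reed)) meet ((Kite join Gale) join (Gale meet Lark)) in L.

Moss ∨ Cedar = Wren
Wren ∧ Reed = Reed
Wren ∨ Reed = Wren
Kite ∨ Gale = Quill
Gale ∧ Lark = Lark
Quill ∨ Lark = Quill
Wren ∧ Quill = Wren

Wren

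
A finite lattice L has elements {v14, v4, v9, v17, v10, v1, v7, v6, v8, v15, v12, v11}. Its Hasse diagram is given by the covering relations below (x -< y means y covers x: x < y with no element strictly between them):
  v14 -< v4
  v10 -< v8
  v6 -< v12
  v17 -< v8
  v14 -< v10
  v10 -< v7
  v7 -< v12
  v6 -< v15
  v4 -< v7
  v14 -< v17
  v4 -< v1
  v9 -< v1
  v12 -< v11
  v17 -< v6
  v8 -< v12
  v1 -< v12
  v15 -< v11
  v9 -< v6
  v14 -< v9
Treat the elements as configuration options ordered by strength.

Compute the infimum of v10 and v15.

v14

Common lower bounds of {v10, v15}: v14.
The greatest among these is v14.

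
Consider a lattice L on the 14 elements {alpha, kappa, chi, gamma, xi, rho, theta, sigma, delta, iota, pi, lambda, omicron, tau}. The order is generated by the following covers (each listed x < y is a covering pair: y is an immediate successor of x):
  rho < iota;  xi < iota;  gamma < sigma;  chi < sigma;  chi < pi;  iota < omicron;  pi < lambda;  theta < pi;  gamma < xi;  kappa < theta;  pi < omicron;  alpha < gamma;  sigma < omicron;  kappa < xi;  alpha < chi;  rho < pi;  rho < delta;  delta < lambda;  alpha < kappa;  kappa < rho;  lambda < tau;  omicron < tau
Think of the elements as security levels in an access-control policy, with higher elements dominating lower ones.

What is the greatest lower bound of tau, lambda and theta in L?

theta

Common lower bounds of {tau, lambda, theta}: alpha, kappa, theta.
The greatest among these is theta.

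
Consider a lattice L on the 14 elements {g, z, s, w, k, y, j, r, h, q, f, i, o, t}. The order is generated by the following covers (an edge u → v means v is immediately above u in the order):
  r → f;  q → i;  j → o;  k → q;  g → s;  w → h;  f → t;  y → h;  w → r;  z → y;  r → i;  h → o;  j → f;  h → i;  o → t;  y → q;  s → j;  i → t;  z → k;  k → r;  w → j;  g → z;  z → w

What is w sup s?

j

Common upper bounds of {w, s}: f, j, o, t.
The least among these is j.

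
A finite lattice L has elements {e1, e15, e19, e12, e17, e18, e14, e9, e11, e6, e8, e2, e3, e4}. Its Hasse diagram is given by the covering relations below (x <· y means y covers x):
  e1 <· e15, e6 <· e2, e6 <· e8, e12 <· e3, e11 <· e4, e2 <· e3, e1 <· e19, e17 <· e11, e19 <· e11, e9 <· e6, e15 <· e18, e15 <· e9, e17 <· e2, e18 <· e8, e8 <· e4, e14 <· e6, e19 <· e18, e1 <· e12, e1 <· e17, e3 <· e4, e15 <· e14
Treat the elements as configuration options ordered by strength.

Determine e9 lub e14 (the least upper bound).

e6

Common upper bounds of {e9, e14}: e2, e3, e4, e6, e8.
The least among these is e6.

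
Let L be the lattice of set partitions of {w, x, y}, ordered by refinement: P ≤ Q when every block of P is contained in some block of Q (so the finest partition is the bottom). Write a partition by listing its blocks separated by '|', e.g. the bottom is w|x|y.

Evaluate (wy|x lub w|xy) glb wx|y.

wy|x ∨ w|xy = wxy
wxy ∧ wx|y = wx|y

wx|y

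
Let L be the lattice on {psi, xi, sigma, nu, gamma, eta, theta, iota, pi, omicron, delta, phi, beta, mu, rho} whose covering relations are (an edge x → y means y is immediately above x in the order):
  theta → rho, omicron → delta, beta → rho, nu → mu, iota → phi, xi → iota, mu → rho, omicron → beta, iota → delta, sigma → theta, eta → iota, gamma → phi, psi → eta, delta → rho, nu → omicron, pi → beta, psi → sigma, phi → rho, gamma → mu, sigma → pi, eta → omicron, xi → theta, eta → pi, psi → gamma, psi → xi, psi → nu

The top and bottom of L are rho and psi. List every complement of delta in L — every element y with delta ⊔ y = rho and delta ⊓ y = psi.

gamma, sigma

Need y with delta ∨ y = rho and delta ∧ y = psi.
Checking each element gives: gamma, sigma.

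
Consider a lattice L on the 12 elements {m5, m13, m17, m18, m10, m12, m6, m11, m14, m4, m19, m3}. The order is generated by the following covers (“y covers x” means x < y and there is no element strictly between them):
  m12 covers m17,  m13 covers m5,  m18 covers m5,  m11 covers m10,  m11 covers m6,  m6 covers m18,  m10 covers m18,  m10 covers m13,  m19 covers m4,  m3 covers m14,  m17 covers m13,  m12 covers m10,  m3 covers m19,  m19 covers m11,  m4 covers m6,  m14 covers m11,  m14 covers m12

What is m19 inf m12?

m10

Common lower bounds of {m19, m12}: m10, m13, m18, m5.
The greatest among these is m10.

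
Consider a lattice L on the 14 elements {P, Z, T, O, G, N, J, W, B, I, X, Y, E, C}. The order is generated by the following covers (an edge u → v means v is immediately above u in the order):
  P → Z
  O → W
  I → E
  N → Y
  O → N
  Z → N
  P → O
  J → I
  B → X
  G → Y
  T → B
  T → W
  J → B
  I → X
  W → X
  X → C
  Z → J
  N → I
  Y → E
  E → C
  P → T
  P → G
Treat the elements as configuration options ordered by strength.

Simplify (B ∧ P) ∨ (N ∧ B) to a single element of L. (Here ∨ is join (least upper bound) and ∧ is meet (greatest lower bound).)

B ∧ P = P
N ∧ B = Z
P ∨ Z = Z

Z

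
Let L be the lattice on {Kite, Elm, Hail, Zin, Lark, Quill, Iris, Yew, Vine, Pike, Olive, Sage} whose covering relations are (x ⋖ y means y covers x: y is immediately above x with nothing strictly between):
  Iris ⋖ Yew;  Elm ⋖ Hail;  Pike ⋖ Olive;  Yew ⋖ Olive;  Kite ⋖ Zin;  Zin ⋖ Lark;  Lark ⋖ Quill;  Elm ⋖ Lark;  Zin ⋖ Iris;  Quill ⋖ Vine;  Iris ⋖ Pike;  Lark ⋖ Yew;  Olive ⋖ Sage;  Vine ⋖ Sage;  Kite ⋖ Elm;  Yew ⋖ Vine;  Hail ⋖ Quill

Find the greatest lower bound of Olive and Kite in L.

Common lower bounds of {Olive, Kite}: Kite.
The greatest among these is Kite.

Kite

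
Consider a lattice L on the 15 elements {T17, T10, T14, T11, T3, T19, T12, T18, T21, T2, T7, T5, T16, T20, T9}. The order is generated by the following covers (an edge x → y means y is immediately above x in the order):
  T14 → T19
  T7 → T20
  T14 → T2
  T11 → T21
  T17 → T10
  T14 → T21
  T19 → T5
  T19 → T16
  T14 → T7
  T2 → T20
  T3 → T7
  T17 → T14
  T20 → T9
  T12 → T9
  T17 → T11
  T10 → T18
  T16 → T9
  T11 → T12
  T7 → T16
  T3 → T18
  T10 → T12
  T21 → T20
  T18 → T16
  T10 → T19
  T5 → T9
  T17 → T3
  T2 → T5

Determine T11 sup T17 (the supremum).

Common upper bounds of {T11, T17}: T11, T12, T20, T21, T9.
The least among these is T11.

T11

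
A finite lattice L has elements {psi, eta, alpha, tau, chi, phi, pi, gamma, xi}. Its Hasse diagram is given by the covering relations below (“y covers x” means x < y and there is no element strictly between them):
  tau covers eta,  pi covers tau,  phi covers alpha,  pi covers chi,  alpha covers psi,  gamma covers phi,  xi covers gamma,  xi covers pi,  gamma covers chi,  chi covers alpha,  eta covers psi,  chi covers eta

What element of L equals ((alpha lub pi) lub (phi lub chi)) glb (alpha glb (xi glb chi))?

alpha

alpha ∨ pi = pi
phi ∨ chi = gamma
pi ∨ gamma = xi
xi ∧ chi = chi
alpha ∧ chi = alpha
xi ∧ alpha = alpha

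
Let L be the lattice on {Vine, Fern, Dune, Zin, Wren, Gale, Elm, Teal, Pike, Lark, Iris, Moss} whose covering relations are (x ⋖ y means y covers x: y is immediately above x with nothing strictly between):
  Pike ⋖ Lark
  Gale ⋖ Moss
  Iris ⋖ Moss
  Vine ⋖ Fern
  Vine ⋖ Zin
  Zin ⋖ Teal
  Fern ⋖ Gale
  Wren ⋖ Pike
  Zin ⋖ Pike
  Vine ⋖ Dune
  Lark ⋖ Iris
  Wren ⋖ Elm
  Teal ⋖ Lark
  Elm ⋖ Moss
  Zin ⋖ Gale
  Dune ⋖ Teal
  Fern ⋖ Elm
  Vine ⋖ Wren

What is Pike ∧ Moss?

Common lower bounds of {Pike, Moss}: Pike, Vine, Wren, Zin.
The greatest among these is Pike.

Pike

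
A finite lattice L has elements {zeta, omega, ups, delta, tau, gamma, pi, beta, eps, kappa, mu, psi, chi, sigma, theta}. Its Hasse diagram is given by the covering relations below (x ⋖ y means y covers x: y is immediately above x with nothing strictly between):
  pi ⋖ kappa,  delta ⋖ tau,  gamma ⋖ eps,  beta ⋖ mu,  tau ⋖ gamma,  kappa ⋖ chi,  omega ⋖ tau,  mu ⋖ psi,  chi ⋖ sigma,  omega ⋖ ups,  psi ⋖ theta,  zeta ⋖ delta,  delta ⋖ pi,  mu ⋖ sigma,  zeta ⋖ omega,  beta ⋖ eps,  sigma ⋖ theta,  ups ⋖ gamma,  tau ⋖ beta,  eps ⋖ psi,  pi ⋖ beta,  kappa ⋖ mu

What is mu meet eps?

Common lower bounds of {mu, eps}: beta, delta, omega, pi, tau, zeta.
The greatest among these is beta.

beta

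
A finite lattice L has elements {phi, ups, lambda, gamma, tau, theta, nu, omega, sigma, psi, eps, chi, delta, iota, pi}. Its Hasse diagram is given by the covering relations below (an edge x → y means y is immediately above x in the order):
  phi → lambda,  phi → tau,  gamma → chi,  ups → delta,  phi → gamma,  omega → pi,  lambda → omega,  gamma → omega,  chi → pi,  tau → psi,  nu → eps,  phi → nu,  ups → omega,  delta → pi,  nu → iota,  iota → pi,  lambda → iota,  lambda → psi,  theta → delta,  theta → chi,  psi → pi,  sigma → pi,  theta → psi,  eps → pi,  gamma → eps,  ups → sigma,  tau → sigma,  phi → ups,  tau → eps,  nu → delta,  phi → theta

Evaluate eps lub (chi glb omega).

chi ∧ omega = gamma
eps ∨ gamma = eps

eps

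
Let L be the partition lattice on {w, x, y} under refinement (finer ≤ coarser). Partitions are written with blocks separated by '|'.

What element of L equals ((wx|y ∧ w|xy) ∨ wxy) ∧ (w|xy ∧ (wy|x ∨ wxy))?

w|xy

wx|y ∧ w|xy = w|x|y
w|x|y ∨ wxy = wxy
wy|x ∨ wxy = wxy
w|xy ∧ wxy = w|xy
wxy ∧ w|xy = w|xy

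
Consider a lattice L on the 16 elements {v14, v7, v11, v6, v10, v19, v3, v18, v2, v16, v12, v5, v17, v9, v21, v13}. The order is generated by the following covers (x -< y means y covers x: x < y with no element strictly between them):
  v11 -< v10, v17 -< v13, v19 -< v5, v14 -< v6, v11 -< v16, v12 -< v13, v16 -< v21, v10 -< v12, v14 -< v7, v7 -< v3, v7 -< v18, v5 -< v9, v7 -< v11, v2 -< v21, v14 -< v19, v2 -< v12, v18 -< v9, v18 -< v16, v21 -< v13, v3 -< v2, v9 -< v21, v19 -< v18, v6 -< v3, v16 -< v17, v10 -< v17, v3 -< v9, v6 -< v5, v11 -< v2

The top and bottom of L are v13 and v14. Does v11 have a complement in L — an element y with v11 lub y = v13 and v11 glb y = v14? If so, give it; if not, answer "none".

none

For every candidate y, either v11 ∨ y ≠ v13 or v11 ∧ y ≠ v14; no complement exists.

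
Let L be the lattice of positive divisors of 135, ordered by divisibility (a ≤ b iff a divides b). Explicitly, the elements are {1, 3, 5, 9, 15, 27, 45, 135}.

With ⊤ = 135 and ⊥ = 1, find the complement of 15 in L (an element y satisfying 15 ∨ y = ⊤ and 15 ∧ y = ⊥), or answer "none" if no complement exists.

none

For every candidate y, either 15 ∨ y ≠ 135 or 15 ∧ y ≠ 1; no complement exists.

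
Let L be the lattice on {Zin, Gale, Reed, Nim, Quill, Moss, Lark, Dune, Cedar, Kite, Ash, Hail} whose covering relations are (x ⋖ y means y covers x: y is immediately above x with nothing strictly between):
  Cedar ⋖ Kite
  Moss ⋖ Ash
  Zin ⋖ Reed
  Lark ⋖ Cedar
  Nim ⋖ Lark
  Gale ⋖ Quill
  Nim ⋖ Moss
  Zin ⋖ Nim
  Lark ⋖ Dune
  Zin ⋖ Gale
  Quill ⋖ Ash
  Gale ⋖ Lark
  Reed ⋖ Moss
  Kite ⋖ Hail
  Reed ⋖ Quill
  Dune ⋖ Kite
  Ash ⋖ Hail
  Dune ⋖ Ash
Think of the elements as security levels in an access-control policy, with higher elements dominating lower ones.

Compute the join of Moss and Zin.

Common upper bounds of {Moss, Zin}: Ash, Hail, Moss.
The least among these is Moss.

Moss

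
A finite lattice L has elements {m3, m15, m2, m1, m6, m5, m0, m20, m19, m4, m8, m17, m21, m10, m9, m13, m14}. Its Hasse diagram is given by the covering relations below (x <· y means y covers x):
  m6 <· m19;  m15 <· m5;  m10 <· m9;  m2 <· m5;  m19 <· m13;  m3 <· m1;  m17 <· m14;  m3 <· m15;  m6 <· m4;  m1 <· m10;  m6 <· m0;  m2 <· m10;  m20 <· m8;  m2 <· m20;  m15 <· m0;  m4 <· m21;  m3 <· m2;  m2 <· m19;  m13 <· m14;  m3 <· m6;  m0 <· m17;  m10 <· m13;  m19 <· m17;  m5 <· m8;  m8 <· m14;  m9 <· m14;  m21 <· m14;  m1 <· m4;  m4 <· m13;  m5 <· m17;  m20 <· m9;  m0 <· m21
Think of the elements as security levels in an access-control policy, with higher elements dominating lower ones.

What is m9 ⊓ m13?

m10

Common lower bounds of {m9, m13}: m1, m10, m2, m3.
The greatest among these is m10.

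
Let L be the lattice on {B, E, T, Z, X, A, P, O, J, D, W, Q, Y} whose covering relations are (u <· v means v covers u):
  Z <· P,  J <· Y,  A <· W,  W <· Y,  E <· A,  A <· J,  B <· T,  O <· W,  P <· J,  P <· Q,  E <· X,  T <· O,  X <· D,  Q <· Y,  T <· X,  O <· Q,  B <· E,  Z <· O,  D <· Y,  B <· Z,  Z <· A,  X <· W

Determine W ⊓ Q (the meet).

Common lower bounds of {W, Q}: B, O, T, Z.
The greatest among these is O.

O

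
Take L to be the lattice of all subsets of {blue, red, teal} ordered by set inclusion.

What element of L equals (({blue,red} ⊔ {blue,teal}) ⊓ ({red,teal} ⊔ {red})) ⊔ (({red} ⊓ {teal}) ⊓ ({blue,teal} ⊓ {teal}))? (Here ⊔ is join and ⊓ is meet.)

{red,teal}

{blue,red} ∨ {blue,teal} = {blue,red,teal}
{red,teal} ∨ {red} = {red,teal}
{blue,red,teal} ∧ {red,teal} = {red,teal}
{red} ∧ {teal} = ∅
{blue,teal} ∧ {teal} = {teal}
∅ ∧ {teal} = ∅
{red,teal} ∨ ∅ = {red,teal}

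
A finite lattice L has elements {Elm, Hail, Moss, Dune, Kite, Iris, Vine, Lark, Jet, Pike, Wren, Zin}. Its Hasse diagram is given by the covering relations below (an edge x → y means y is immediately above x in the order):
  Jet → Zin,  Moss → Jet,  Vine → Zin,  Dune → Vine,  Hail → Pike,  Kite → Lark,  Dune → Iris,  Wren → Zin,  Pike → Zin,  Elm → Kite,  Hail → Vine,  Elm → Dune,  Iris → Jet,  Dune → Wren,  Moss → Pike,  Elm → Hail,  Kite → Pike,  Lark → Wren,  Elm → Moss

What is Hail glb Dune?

Common lower bounds of {Hail, Dune}: Elm.
The greatest among these is Elm.

Elm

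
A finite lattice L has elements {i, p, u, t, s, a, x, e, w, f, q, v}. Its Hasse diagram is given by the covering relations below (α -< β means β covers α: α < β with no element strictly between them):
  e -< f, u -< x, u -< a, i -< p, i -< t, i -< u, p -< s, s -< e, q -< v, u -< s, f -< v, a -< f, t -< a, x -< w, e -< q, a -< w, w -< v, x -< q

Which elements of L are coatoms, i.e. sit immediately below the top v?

The coatoms are exactly the elements covered by v: f, q, w.

f, q, w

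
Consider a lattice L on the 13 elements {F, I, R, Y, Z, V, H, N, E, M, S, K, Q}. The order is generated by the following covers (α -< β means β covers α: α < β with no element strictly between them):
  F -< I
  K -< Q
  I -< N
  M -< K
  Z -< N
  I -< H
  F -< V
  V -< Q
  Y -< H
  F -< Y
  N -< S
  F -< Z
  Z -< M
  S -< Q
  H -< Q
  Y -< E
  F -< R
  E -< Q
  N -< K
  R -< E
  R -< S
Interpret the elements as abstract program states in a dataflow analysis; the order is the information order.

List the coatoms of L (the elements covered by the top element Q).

The coatoms are exactly the elements covered by Q: E, H, K, S, V.

E, H, K, S, V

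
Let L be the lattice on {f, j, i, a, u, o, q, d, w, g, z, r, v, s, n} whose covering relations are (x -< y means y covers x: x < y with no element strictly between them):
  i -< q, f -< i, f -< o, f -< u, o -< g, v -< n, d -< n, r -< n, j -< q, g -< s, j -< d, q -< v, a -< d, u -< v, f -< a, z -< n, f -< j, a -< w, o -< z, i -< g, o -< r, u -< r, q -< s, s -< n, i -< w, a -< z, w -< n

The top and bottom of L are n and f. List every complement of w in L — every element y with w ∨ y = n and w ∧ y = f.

Need y with w ∨ y = n and w ∧ y = f.
Checking each element gives: j, o, r, u.

j, o, r, u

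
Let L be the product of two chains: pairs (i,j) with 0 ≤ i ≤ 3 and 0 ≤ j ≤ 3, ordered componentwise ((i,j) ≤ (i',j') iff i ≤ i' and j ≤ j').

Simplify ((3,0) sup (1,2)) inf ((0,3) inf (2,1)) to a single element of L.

(3,0) ∨ (1,2) = (3,2)
(0,3) ∧ (2,1) = (0,1)
(3,2) ∧ (0,1) = (0,1)

(0,1)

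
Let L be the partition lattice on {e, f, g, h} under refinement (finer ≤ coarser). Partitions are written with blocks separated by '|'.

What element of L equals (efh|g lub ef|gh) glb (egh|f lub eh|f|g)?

efh|g ∨ ef|gh = efgh
egh|f ∨ eh|f|g = egh|f
efgh ∧ egh|f = egh|f

egh|f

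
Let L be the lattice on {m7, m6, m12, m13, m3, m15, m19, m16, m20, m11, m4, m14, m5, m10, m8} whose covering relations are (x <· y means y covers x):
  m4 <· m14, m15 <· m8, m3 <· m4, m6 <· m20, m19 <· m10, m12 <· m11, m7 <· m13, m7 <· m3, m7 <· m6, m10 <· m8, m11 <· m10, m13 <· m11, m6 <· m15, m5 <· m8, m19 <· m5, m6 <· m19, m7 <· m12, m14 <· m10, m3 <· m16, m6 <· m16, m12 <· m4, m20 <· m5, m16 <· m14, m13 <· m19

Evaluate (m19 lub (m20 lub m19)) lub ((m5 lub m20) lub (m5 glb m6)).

m5

m20 ∨ m19 = m5
m19 ∨ m5 = m5
m5 ∨ m20 = m5
m5 ∧ m6 = m6
m5 ∨ m6 = m5
m5 ∨ m5 = m5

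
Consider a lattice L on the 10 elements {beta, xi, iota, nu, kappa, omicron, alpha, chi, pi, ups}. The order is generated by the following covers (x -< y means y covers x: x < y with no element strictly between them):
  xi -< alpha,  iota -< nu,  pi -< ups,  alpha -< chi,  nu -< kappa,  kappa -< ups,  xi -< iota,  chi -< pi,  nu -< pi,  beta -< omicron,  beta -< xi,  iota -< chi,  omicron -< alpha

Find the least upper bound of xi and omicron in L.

alpha

Common upper bounds of {xi, omicron}: alpha, chi, pi, ups.
The least among these is alpha.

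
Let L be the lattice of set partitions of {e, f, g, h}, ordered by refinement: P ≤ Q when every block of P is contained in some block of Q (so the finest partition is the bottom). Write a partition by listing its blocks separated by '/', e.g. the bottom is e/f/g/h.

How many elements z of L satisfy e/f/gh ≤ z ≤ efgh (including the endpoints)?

5

The interval [e/f/gh, efgh] = {e/f/gh, e/fgh, ef/gh, efgh, egh/f}, which has 5 elements.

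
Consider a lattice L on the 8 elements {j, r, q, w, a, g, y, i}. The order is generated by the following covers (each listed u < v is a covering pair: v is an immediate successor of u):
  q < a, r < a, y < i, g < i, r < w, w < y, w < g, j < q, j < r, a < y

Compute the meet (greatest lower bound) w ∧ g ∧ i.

Common lower bounds of {w, g, i}: j, r, w.
The greatest among these is w.

w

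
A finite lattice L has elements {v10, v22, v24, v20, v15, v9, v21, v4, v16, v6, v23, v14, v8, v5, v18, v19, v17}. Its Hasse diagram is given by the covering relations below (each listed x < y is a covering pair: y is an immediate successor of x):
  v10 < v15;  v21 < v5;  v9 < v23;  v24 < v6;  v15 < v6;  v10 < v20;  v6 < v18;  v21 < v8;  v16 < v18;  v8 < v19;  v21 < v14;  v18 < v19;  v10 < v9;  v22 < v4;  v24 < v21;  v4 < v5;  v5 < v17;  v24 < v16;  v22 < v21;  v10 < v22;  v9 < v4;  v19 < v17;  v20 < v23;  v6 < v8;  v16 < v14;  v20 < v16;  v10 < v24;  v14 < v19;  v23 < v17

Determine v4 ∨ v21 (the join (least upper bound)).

Common upper bounds of {v4, v21}: v17, v5.
The least among these is v5.

v5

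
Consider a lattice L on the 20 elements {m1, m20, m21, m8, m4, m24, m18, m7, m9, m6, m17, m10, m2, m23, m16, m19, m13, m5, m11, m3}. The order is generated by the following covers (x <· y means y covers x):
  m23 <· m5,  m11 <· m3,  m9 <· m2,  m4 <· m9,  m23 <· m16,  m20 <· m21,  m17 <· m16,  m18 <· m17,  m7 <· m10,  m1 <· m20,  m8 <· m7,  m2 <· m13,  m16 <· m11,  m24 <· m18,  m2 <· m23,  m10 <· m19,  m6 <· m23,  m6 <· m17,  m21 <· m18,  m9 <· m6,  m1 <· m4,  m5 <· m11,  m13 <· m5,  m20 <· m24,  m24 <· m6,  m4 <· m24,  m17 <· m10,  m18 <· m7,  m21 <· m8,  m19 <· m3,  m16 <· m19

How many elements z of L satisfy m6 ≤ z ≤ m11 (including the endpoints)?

The interval [m6, m11] = {m11, m16, m17, m23, m5, m6}, which has 6 elements.

6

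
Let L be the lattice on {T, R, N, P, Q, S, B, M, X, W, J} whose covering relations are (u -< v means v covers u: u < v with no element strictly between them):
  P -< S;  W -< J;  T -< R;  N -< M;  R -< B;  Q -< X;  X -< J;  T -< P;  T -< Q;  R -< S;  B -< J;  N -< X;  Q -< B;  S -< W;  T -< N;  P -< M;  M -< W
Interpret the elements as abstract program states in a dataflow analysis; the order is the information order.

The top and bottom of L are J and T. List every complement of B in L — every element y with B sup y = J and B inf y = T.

M, N, P

Need y with B ∨ y = J and B ∧ y = T.
Checking each element gives: M, N, P.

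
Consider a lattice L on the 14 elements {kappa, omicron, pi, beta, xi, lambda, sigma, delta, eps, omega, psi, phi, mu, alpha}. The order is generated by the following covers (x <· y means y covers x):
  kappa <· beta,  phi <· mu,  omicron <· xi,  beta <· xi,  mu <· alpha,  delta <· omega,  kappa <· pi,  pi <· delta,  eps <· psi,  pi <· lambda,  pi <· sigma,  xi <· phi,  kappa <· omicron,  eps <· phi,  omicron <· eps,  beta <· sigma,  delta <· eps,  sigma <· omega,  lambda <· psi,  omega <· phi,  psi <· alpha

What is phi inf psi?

eps

Common lower bounds of {phi, psi}: delta, eps, kappa, omicron, pi.
The greatest among these is eps.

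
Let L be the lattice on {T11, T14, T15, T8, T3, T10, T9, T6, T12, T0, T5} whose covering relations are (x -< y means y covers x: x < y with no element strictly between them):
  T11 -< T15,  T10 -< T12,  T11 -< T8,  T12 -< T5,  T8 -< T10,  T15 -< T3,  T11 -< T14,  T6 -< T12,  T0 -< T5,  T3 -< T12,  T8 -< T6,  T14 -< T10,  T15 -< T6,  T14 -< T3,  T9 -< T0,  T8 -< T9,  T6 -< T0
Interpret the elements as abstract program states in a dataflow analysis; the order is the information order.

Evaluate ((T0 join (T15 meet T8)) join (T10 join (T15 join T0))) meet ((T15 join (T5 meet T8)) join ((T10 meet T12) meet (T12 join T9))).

T12

T15 ∧ T8 = T11
T0 ∨ T11 = T0
T15 ∨ T0 = T0
T10 ∨ T0 = T5
T0 ∨ T5 = T5
T5 ∧ T8 = T8
T15 ∨ T8 = T6
T10 ∧ T12 = T10
T12 ∨ T9 = T5
T10 ∧ T5 = T10
T6 ∨ T10 = T12
T5 ∧ T12 = T12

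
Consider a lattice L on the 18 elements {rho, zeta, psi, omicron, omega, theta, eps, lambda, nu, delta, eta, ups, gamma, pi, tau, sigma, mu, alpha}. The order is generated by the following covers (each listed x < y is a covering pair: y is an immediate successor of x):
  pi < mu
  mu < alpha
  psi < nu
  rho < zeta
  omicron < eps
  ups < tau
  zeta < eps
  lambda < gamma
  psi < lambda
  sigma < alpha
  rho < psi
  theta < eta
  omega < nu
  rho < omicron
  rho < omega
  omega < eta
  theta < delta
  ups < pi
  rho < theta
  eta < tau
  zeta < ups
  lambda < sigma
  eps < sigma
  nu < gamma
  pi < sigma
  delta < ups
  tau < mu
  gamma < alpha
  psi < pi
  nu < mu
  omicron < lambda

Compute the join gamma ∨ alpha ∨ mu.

Common upper bounds of {gamma, alpha, mu}: alpha.
The least among these is alpha.

alpha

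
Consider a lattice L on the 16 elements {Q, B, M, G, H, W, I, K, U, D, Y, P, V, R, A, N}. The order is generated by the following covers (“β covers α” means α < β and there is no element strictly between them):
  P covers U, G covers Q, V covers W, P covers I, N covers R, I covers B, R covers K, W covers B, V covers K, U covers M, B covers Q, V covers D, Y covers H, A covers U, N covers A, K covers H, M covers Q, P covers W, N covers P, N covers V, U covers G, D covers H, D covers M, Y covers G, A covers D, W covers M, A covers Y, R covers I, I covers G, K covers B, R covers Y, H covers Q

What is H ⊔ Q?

Common upper bounds of {H, Q}: A, D, H, K, N, R, V, Y.
The least among these is H.

H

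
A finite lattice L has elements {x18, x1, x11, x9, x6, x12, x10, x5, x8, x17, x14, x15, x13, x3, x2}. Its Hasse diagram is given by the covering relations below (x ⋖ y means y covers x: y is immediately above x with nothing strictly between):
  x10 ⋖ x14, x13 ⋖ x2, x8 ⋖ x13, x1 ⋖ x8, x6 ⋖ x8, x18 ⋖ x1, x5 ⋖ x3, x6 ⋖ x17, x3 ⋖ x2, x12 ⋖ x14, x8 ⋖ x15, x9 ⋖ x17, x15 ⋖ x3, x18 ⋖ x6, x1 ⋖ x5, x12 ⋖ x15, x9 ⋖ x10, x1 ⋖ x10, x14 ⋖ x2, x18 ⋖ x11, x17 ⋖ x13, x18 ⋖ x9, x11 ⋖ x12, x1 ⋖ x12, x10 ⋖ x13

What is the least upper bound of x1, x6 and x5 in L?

x3

Common upper bounds of {x1, x6, x5}: x2, x3.
The least among these is x3.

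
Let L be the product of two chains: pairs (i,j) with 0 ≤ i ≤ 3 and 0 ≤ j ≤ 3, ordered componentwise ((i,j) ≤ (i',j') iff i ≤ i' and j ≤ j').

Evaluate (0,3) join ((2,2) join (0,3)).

(2,2) ∨ (0,3) = (2,3)
(0,3) ∨ (2,3) = (2,3)

(2,3)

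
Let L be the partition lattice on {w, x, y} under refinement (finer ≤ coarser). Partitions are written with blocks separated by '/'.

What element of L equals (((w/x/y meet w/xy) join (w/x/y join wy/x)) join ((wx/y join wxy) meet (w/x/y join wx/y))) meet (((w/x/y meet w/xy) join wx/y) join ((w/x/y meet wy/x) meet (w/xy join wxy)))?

wx/y

w/x/y ∧ w/xy = w/x/y
w/x/y ∨ wy/x = wy/x
w/x/y ∨ wy/x = wy/x
wx/y ∨ wxy = wxy
w/x/y ∨ wx/y = wx/y
wxy ∧ wx/y = wx/y
wy/x ∨ wx/y = wxy
w/x/y ∧ w/xy = w/x/y
w/x/y ∨ wx/y = wx/y
w/x/y ∧ wy/x = w/x/y
w/xy ∨ wxy = wxy
w/x/y ∧ wxy = w/x/y
wx/y ∨ w/x/y = wx/y
wxy ∧ wx/y = wx/y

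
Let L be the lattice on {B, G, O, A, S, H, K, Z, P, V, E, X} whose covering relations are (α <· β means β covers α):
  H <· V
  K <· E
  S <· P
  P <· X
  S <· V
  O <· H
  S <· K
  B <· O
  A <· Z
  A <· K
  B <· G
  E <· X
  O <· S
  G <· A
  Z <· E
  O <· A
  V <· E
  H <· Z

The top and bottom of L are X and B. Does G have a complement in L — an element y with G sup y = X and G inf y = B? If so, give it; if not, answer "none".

P

Need y with G ∨ y = X and G ∧ y = B.
Checking each element gives: P.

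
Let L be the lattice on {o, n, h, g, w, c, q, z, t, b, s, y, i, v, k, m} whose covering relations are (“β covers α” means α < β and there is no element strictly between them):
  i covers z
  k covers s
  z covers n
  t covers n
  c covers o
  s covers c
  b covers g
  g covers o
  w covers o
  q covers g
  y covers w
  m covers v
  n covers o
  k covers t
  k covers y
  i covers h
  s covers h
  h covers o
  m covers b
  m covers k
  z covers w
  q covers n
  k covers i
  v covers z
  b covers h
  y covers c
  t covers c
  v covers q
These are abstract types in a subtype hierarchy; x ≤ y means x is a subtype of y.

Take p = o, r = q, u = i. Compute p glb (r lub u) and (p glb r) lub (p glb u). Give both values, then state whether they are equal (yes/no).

r lub u = m, so p glb (r lub u) = o glb m = o.
p glb r = o and p glb u = o, so (p glb r) lub (p glb u) = o lub o = o.
Equal: yes.

o; o; yes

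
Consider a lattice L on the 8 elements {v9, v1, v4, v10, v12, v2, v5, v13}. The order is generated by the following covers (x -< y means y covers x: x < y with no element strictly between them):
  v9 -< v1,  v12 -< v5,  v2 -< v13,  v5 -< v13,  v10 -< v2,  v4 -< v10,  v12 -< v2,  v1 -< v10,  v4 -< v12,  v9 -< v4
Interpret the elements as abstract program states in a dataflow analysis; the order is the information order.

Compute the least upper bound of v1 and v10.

v10

Common upper bounds of {v1, v10}: v10, v13, v2.
The least among these is v10.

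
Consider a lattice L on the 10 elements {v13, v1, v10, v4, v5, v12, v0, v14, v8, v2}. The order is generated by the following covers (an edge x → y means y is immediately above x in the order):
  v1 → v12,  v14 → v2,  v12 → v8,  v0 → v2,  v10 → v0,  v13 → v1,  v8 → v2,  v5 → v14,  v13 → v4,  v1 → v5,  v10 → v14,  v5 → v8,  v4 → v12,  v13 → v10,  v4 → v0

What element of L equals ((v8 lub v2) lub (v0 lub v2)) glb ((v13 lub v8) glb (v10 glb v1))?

v13

v8 ∨ v2 = v2
v0 ∨ v2 = v2
v2 ∨ v2 = v2
v13 ∨ v8 = v8
v10 ∧ v1 = v13
v8 ∧ v13 = v13
v2 ∧ v13 = v13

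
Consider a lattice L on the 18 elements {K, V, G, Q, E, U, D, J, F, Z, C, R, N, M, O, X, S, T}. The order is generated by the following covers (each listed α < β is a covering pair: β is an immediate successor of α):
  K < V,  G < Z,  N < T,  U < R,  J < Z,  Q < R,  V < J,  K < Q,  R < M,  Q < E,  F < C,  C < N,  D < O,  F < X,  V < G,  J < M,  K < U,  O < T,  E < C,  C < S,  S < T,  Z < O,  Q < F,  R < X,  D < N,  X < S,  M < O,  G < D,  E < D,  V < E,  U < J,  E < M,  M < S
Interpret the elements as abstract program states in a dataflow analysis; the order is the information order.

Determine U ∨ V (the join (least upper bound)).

Common upper bounds of {U, V}: J, M, O, S, T, Z.
The least among these is J.

J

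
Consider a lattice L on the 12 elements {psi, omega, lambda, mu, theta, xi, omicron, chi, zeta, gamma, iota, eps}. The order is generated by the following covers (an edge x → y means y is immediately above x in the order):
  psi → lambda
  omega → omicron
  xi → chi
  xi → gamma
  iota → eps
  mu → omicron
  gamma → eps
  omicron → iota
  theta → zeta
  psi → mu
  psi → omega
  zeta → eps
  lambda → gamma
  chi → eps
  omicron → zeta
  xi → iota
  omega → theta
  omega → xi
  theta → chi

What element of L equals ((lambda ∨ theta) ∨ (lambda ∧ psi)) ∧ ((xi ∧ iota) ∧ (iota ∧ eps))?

lambda ∨ theta = eps
lambda ∧ psi = psi
eps ∨ psi = eps
xi ∧ iota = xi
iota ∧ eps = iota
xi ∧ iota = xi
eps ∧ xi = xi

xi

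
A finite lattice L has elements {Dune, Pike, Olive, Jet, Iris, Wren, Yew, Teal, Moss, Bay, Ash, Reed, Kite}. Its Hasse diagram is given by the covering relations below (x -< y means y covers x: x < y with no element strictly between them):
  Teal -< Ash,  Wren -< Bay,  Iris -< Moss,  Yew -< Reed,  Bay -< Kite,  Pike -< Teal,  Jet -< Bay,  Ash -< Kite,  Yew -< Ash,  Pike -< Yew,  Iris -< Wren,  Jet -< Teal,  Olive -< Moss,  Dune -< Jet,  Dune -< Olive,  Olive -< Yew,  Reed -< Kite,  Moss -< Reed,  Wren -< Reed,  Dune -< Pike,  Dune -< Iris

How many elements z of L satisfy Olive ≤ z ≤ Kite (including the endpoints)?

The interval [Olive, Kite] = {Ash, Kite, Moss, Olive, Reed, Yew}, which has 6 elements.

6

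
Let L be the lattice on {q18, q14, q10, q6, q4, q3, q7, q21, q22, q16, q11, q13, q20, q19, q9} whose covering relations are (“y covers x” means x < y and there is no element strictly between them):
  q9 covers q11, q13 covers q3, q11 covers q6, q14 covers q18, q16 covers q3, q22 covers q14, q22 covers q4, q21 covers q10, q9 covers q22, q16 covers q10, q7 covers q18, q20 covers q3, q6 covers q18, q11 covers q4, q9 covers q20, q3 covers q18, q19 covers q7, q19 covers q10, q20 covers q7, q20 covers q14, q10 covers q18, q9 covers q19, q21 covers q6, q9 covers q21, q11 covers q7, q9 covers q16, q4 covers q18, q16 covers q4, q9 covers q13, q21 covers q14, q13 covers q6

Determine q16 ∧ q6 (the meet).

q18

Common lower bounds of {q16, q6}: q18.
The greatest among these is q18.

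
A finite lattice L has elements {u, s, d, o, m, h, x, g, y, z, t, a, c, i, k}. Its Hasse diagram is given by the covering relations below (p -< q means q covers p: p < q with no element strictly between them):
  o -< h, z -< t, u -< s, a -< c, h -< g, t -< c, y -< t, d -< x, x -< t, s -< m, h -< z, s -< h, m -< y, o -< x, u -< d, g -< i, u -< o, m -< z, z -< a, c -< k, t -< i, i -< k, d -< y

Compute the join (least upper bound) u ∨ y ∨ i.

Common upper bounds of {u, y, i}: i, k.
The least among these is i.

i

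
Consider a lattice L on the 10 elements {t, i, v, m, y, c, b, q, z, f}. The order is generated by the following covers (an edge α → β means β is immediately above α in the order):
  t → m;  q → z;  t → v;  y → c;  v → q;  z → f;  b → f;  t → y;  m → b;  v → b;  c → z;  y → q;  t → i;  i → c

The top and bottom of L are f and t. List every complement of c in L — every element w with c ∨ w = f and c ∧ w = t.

Need w with c ∨ w = f and c ∧ w = t.
Checking each element gives: b, m.

b, m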